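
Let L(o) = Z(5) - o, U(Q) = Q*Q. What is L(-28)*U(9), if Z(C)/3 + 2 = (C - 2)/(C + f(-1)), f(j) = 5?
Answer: 18549/10 ≈ 1854.9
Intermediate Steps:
U(Q) = Q²
Z(C) = -6 + 3*(-2 + C)/(5 + C) (Z(C) = -6 + 3*((C - 2)/(C + 5)) = -6 + 3*((-2 + C)/(5 + C)) = -6 + 3*(-2 + C)/(5 + C))
L(o) = -51/10 - o (L(o) = 3*(-12 - 1*5)/(5 + 5) - o = 3*(-12 - 5)/10 - o = 3*(⅒)*(-17) - o = -51/10 - o)
L(-28)*U(9) = (-51/10 - 1*(-28))*9² = (-51/10 + 28)*81 = (229/10)*81 = 18549/10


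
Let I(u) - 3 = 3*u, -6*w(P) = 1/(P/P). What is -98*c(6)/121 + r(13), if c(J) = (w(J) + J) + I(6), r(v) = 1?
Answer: -7526/363 ≈ -20.733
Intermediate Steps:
w(P) = -⅙ (w(P) = -1/(6*(P/P)) = -⅙/1 = -⅙*1 = -⅙)
I(u) = 3 + 3*u
c(J) = 125/6 + J (c(J) = (-⅙ + J) + (3 + 3*6) = (-⅙ + J) + (3 + 18) = (-⅙ + J) + 21 = 125/6 + J)
-98*c(6)/121 + r(13) = -98*(125/6 + 6)/121 + 1 = -7889/(3*121) + 1 = -98*161/726 + 1 = -7889/363 + 1 = -7526/363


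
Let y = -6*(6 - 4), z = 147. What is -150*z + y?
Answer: -22062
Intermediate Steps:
y = -12 (y = -6*2 = -12)
-150*z + y = -150*147 - 12 = -22050 - 12 = -22062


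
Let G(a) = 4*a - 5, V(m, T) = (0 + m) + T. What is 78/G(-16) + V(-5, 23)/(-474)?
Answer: -2123/1817 ≈ -1.1684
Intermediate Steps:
V(m, T) = T + m (V(m, T) = m + T = T + m)
G(a) = -5 + 4*a
78/G(-16) + V(-5, 23)/(-474) = 78/(-5 + 4*(-16)) + (23 - 5)/(-474) = 78/(-5 - 64) + 18*(-1/474) = 78/(-69) - 3/79 = 78*(-1/69) - 3/79 = -26/23 - 3/79 = -2123/1817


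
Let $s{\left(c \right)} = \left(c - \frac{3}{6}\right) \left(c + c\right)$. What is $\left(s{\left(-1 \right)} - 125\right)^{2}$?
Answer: $14884$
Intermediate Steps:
$s{\left(c \right)} = 2 c \left(- \frac{1}{2} + c\right)$ ($s{\left(c \right)} = \left(c - \frac{1}{2}\right) 2 c = \left(- \frac{1}{2} + c\right) 2 c = 2 c \left(- \frac{1}{2} + c\right)$)
$\left(s{\left(-1 \right)} - 125\right)^{2} = \left(- (-1 + 2 \left(-1\right)) - 125\right)^{2} = \left(- (-1 - 2) - 125\right)^{2} = \left(\left(-1\right) \left(-3\right) - 125\right)^{2} = \left(3 - 125\right)^{2} = \left(-122\right)^{2} = 14884$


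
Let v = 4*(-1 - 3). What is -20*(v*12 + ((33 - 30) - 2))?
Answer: 3820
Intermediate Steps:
v = -16 (v = 4*(-4) = -16)
-20*(v*12 + ((33 - 30) - 2)) = -20*(-16*12 + ((33 - 30) - 2)) = -20*(-192 + (3 - 2)) = -20*(-192 + 1) = -20*(-191) = 3820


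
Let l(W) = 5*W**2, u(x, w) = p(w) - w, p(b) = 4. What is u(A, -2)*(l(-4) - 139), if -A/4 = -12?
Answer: -354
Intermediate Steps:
A = 48 (A = -4*(-12) = 48)
u(x, w) = 4 - w
u(A, -2)*(l(-4) - 139) = (4 - 1*(-2))*(5*(-4)**2 - 139) = (4 + 2)*(5*16 - 139) = 6*(80 - 139) = 6*(-59) = -354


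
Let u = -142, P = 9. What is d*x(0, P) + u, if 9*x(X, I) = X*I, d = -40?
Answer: -142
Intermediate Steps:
x(X, I) = I*X/9 (x(X, I) = (X*I)/9 = (I*X)/9 = I*X/9)
d*x(0, P) + u = -40*9*0/9 - 142 = -40*0 - 142 = 0 - 142 = -142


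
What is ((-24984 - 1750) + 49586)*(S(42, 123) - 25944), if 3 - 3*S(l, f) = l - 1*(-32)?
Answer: -1780239356/3 ≈ -5.9341e+8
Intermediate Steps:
S(l, f) = -29/3 - l/3 (S(l, f) = 1 - (l - 1*(-32))/3 = 1 - (l + 32)/3 = 1 - (32 + l)/3 = 1 + (-32/3 - l/3) = -29/3 - l/3)
((-24984 - 1750) + 49586)*(S(42, 123) - 25944) = ((-24984 - 1750) + 49586)*((-29/3 - ⅓*42) - 25944) = (-26734 + 49586)*((-29/3 - 14) - 25944) = 22852*(-71/3 - 25944) = 22852*(-77903/3) = -1780239356/3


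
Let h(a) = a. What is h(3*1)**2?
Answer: 9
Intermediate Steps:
h(3*1)**2 = (3*1)**2 = 3**2 = 9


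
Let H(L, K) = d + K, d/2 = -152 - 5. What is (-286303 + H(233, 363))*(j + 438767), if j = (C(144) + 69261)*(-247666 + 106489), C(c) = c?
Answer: 2804702642081172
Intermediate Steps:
d = -314 (d = 2*(-152 - 5) = 2*(-157) = -314)
H(L, K) = -314 + K
j = -9798389685 (j = (144 + 69261)*(-247666 + 106489) = 69405*(-141177) = -9798389685)
(-286303 + H(233, 363))*(j + 438767) = (-286303 + (-314 + 363))*(-9798389685 + 438767) = (-286303 + 49)*(-9797950918) = -286254*(-9797950918) = 2804702642081172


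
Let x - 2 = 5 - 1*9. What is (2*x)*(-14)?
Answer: 56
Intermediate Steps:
x = -2 (x = 2 + (5 - 1*9) = 2 + (5 - 9) = 2 - 4 = -2)
(2*x)*(-14) = (2*(-2))*(-14) = -4*(-14) = 56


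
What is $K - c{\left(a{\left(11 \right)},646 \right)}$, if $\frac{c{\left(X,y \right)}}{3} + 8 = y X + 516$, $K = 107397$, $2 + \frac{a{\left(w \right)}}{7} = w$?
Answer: $-16221$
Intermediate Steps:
$a{\left(w \right)} = -14 + 7 w$
$c{\left(X,y \right)} = 1524 + 3 X y$ ($c{\left(X,y \right)} = -24 + 3 \left(y X + 516\right) = -24 + 3 \left(X y + 516\right) = -24 + 3 \left(516 + X y\right) = -24 + \left(1548 + 3 X y\right) = 1524 + 3 X y$)
$K - c{\left(a{\left(11 \right)},646 \right)} = 107397 - \left(1524 + 3 \left(-14 + 7 \cdot 11\right) 646\right) = 107397 - \left(1524 + 3 \left(-14 + 77\right) 646\right) = 107397 - \left(1524 + 3 \cdot 63 \cdot 646\right) = 107397 - \left(1524 + 122094\right) = 107397 - 123618 = -16221$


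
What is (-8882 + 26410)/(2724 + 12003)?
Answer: 17528/14727 ≈ 1.1902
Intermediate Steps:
(-8882 + 26410)/(2724 + 12003) = 17528/14727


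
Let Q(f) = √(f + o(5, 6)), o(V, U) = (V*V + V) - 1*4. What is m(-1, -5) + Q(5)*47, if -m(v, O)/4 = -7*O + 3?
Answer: -152 + 47*√31 ≈ 109.68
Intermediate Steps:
m(v, O) = -12 + 28*O (m(v, O) = -4*(-7*O + 3) = -4*(3 - 7*O) = -12 + 28*O)
o(V, U) = -4 + V + V² (o(V, U) = (V² + V) - 4 = (V + V²) - 4 = -4 + V + V²)
Q(f) = √(26 + f) (Q(f) = √(f + (-4 + 5 + 5²)) = √(f + (-4 + 5 + 25)) = √(f + 26) = √(26 + f))
m(-1, -5) + Q(5)*47 = (-12 + 28*(-5)) + √(26 + 5)*47 = (-12 - 140) + √31*47 = -152 + 47*√31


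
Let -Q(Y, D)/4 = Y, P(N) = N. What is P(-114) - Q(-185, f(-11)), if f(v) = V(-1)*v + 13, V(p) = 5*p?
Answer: -854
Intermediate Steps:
f(v) = 13 - 5*v (f(v) = (5*(-1))*v + 13 = -5*v + 13 = 13 - 5*v)
Q(Y, D) = -4*Y
P(-114) - Q(-185, f(-11)) = -114 - (-4)*(-185) = -114 - 1*740 = -114 - 740 = -854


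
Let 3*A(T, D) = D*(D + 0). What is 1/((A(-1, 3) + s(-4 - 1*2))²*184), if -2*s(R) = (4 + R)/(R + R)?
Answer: 18/28175 ≈ 0.00063886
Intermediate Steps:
A(T, D) = D²/3 (A(T, D) = (D*(D + 0))/3 = (D*D)/3 = D²/3)
s(R) = -(4 + R)/(4*R) (s(R) = -(4 + R)/(2*(R + R)) = -(4 + R)/(2*(2*R)) = -(4 + R)*1/(2*R)/2 = -(4 + R)/(4*R))
1/((A(-1, 3) + s(-4 - 1*2))²*184) = 1/(((⅓)*3² + (-4 - (-4 - 1*2))/(4*(-4 - 1*2)))²*184) = 1/(((⅓)*9 + (-4 - (-4 - 2))/(4*(-4 - 2)))²*184) = 1/((3 + (¼)*(-4 - 1*(-6))/(-6))²*184) = 1/((3 + (¼)*(-⅙)*(-4 + 6))²*184) = 1/((3 + (¼)*(-⅙)*2)²*184) = 1/((3 - 1/12)²*184) = 1/((35/12)²*184) = 1/((1225/144)*184) = 1/(28175/18) = 18/28175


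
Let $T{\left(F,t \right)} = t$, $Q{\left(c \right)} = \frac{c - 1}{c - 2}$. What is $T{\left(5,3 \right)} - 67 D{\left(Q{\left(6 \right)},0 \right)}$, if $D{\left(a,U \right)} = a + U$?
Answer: $- \frac{323}{4} \approx -80.75$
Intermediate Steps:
$Q{\left(c \right)} = \frac{-1 + c}{-2 + c}$
$D{\left(a,U \right)} = U + a$
$T{\left(5,3 \right)} - 67 D{\left(Q{\left(6 \right)},0 \right)} = 3 - 67 \left(0 + \frac{-1 + 6}{-2 + 6}\right) = 3 - 67 \left(0 + \frac{1}{4} \cdot 5\right) = 3 - 67 \left(0 + \frac{5}{4}\right) = 3 - \frac{335}{4} = - \frac{323}{4}$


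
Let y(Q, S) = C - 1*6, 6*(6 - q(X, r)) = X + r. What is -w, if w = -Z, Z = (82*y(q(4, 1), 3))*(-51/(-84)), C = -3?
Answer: -6273/14 ≈ -448.07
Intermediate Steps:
q(X, r) = 6 - X/6 - r/6 (q(X, r) = 6 - (X + r)/6 = 6 + (-X/6 - r/6) = 6 - X/6 - r/6)
y(Q, S) = -9 (y(Q, S) = -3 - 1*6 = -3 - 6 = -9)
Z = -6273/14 (Z = (82*(-9))*(-51/(-84)) = -(-37638)*(-1)/84 = -738*17/28 = -6273/14 ≈ -448.07)
w = 6273/14 (w = -1*(-6273/14) = 6273/14 ≈ 448.07)
-w = -1*6273/14 = -6273/14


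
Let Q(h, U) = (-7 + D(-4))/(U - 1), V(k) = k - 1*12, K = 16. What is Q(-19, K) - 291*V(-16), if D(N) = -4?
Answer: 122209/15 ≈ 8147.3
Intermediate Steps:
V(k) = -12 + k (V(k) = k - 12 = -12 + k)
Q(h, U) = -11/(-1 + U) (Q(h, U) = (-7 - 4)/(U - 1) = -11/(-1 + U))
Q(-19, K) - 291*V(-16) = -11/(-1 + 16) - 291*(-12 - 16) = -11/15 - 291*(-28) = -11*1/15 + 8148 = -11/15 + 8148 = 122209/15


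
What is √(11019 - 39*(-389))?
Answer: 3*√2910 ≈ 161.83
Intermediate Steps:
√(11019 - 39*(-389)) = √(11019 + 15171) = √26190 = 3*√2910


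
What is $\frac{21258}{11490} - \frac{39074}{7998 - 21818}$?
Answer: $\frac{12379097}{2646530} \approx 4.6775$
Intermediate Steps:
$\frac{21258}{11490} - \frac{39074}{7998 - 21818} = 21258 \cdot \frac{1}{11490} - \frac{39074}{7998 - 21818} = \frac{3543}{1915} - \frac{39074}{-13820} = \frac{3543}{1915} - - \frac{19537}{6910} = \frac{3543}{1915} + \frac{19537}{6910} = \frac{12379097}{2646530}$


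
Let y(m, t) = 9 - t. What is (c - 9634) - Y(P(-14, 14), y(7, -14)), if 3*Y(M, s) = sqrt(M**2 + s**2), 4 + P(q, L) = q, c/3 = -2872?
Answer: -18250 - sqrt(853)/3 ≈ -18260.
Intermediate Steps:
c = -8616 (c = 3*(-2872) = -8616)
P(q, L) = -4 + q
Y(M, s) = sqrt(M**2 + s**2)/3
(c - 9634) - Y(P(-14, 14), y(7, -14)) = (-8616 - 9634) - sqrt((-4 - 14)**2 + (9 - 1*(-14))**2)/3 = -18250 - sqrt((-18)**2 + (9 + 14)**2)/3 = -18250 - sqrt(324 + 23**2)/3 = -18250 - sqrt(324 + 529)/3 = -18250 - sqrt(853)/3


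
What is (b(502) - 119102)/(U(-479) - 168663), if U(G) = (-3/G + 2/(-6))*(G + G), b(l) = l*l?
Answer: -398706/505049 ≈ -0.78944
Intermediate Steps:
b(l) = l²
U(G) = 2*G*(-⅓ - 3/G) (U(G) = (-3/G + 2*(-⅙))*(2*G) = (-3/G - ⅓)*(2*G) = (-⅓ - 3/G)*(2*G) = 2*G*(-⅓ - 3/G))
(b(502) - 119102)/(U(-479) - 168663) = (502² - 119102)/((-6 - ⅔*(-479)) - 168663) = (252004 - 119102)/((-6 + 958/3) - 168663) = 132902/(940/3 - 168663) = 132902/(-505049/3) = 132902*(-3/505049) = -398706/505049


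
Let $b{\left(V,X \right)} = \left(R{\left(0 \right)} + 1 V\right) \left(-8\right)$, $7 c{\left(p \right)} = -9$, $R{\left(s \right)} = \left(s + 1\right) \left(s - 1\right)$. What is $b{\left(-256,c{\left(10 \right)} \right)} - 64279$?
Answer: $-62223$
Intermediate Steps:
$R{\left(s \right)} = \left(1 + s\right) \left(-1 + s\right)$
$c{\left(p \right)} = - \frac{9}{7}$ ($c{\left(p \right)} = \frac{1}{7} \left(-9\right) = - \frac{9}{7}$)
$b{\left(V,X \right)} = 8 - 8 V$ ($b{\left(V,X \right)} = \left(\left(-1 + 0^{2}\right) + 1 V\right) \left(-8\right) = \left(\left(-1 + 0\right) + V\right) \left(-8\right) = \left(-1 + V\right) \left(-8\right) = 8 - 8 V$)
$b{\left(-256,c{\left(10 \right)} \right)} - 64279 = \left(8 - -2048\right) - 64279 = \left(8 + 2048\right) - 64279 = 2056 - 64279 = -62223$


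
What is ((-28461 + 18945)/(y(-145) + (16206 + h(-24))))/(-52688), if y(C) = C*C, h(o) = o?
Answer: 2379/490090604 ≈ 4.8542e-6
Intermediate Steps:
y(C) = C²
((-28461 + 18945)/(y(-145) + (16206 + h(-24))))/(-52688) = ((-28461 + 18945)/((-145)² + (16206 - 24)))/(-52688) = -9516/(21025 + 16182)*(-1/52688) = -9516/37207*(-1/52688) = 2379/490090604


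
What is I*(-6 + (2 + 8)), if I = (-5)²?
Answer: 100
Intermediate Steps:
I = 25
I*(-6 + (2 + 8)) = 25*(-6 + (2 + 8)) = 25*(-6 + 10) = 25*4 = 100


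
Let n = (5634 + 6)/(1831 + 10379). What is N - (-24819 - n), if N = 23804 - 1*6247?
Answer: 17247220/407 ≈ 42376.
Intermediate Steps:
n = 188/407 (n = 5640/12210 = 5640*(1/12210) = 188/407 ≈ 0.46192)
N = 17557 (N = 23804 - 6247 = 17557)
N - (-24819 - n) = 17557 - (-24819 - 1*188/407) = 17557 - (-24819 - 188/407) = 17557 - 1*(-10101521/407) = 17557 + 10101521/407 = 17247220/407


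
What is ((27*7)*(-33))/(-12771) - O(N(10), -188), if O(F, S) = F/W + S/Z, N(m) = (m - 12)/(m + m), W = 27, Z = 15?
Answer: 30245/2322 ≈ 13.025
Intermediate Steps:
N(m) = (-12 + m)/(2*m) (N(m) = (-12 + m)/((2*m)) = (-12 + m)*(1/(2*m)) = (-12 + m)/(2*m))
O(F, S) = S/15 + F/27 (O(F, S) = F/27 + S/15 = S/15 + F/27)
((27*7)*(-33))/(-12771) - O(N(10), -188) = ((27*7)*(-33))/(-12771) - ((1/15)*(-188) + ((1/2)*(-12 + 10)/10)/27) = (189*(-33))*(-1/12771) - (-188/15 + ((1/2)*(1/10)*(-2))/27) = -6237*(-1/12771) - (-188/15 + (1/27)*(-1/10)) = 21/43 - (-188/15 - 1/270) = 21/43 - 1*(-677/54) = 21/43 + 677/54 = 30245/2322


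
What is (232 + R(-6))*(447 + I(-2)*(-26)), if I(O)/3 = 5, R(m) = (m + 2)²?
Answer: 14136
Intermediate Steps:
R(m) = (2 + m)²
I(O) = 15 (I(O) = 3*5 = 15)
(232 + R(-6))*(447 + I(-2)*(-26)) = (232 + (2 - 6)²)*(447 + 15*(-26)) = (232 + (-4)²)*(447 - 390) = (232 + 16)*57 = 248*57 = 14136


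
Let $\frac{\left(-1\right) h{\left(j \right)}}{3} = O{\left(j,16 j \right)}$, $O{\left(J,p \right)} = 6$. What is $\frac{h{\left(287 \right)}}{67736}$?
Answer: $- \frac{9}{33868} \approx -0.00026574$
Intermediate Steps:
$h{\left(j \right)} = -18$ ($h{\left(j \right)} = \left(-3\right) 6 = -18$)
$\frac{h{\left(287 \right)}}{67736} = - \frac{18}{67736} = \left(-18\right) \frac{1}{67736} = - \frac{9}{33868}$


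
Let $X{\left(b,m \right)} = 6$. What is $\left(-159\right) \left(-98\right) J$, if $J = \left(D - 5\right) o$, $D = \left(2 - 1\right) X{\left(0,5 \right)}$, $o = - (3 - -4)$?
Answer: $-109074$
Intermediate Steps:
$o = -7$ ($o = - (3 + 4) = \left(-1\right) 7 = -7$)
$D = 6$ ($D = \left(2 - 1\right) 6 = 1 \cdot 6 = 6$)
$J = -7$ ($J = \left(6 - 5\right) \left(-7\right) = 1 \left(-7\right) = -7$)
$\left(-159\right) \left(-98\right) J = \left(-159\right) \left(-98\right) \left(-7\right) = 15582 \left(-7\right) = -109074$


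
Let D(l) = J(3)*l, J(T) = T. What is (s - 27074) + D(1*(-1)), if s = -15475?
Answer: -42552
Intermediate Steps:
D(l) = 3*l
(s - 27074) + D(1*(-1)) = (-15475 - 27074) + 3*(1*(-1)) = -42549 + 3*(-1) = -42549 - 3 = -42552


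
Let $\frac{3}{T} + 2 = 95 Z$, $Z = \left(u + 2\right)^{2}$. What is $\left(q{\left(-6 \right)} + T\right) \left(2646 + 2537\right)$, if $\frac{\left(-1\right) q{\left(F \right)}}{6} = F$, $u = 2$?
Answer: $\frac{94418711}{506} \approx 1.866 \cdot 10^{5}$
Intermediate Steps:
$q{\left(F \right)} = - 6 F$
$Z = 16$ ($Z = \left(2 + 2\right)^{2} = 4^{2} = 16$)
$T = \frac{1}{506}$ ($T = \frac{3}{-2 + 95 \cdot 16} = \frac{3}{-2 + 1520} = \frac{3}{1518} = 3 \cdot \frac{1}{1518} = \frac{1}{506} \approx 0.0019763$)
$\left(q{\left(-6 \right)} + T\right) \left(2646 + 2537\right) = \left(\left(-6\right) \left(-6\right) + \frac{1}{506}\right) \left(2646 + 2537\right) = \left(36 + \frac{1}{506}\right) 5183 = \frac{18217}{506} \cdot 5183 = \frac{94418711}{506}$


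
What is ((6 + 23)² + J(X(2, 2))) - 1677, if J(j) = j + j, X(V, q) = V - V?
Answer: -836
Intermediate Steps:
X(V, q) = 0
J(j) = 2*j
((6 + 23)² + J(X(2, 2))) - 1677 = ((6 + 23)² + 2*0) - 1677 = (29² + 0) - 1677 = (841 + 0) - 1677 = 841 - 1677 = -836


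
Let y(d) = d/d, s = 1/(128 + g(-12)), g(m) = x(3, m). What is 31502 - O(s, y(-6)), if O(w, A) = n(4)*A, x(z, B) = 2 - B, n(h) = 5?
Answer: 31497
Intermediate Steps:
g(m) = 2 - m
s = 1/142 (s = 1/(128 + (2 - 1*(-12))) = 1/(128 + (2 + 12)) = 1/(128 + 14) = 1/142 ≈ 0.0070423)
y(d) = 1
O(w, A) = 5*A
31502 - O(s, y(-6)) = 31502 - 5 = 31497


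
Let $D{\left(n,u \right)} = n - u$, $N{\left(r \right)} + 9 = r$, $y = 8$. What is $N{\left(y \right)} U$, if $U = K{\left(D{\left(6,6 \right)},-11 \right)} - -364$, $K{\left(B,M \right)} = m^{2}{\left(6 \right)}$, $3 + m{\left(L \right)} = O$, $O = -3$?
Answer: $-400$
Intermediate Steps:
$N{\left(r \right)} = -9 + r$
$m{\left(L \right)} = -6$ ($m{\left(L \right)} = -3 - 3 = -6$)
$K{\left(B,M \right)} = 36$ ($K{\left(B,M \right)} = \left(-6\right)^{2} = 36$)
$U = 400$ ($U = 36 - -364 = 36 + 364 = 400$)
$N{\left(y \right)} U = \left(-9 + 8\right) 400 = \left(-1\right) 400 = -400$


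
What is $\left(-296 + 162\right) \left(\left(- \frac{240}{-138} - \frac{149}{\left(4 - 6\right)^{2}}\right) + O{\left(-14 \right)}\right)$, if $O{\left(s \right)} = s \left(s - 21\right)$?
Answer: $- \frac{2801471}{46} \approx -60902.0$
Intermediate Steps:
$O{\left(s \right)} = s \left(-21 + s\right)$
$\left(-296 + 162\right) \left(\left(- \frac{240}{-138} - \frac{149}{\left(4 - 6\right)^{2}}\right) + O{\left(-14 \right)}\right) = \left(-296 + 162\right) \left(\left(- \frac{240}{-138} - \frac{149}{\left(4 - 6\right)^{2}}\right) - 14 \left(-21 - 14\right)\right) = - 134 \left(\left(\left(-240\right) \left(- \frac{1}{138}\right) - \frac{149}{\left(-2\right)^{2}}\right) - -490\right) = - 134 \left(\left(\frac{40}{23} - \frac{149}{4}\right) + 490\right) = - 134 \left(- \frac{3267}{92} + 490\right) = \left(-134\right) \frac{41813}{92} = - \frac{2801471}{46}$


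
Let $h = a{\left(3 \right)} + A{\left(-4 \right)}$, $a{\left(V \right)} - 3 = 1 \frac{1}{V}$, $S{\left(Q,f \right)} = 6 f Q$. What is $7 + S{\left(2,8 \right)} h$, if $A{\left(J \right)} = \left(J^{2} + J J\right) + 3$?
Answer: $3687$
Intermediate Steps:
$S{\left(Q,f \right)} = 6 Q f$
$a{\left(V \right)} = 3 + \frac{1}{V}$ ($a{\left(V \right)} = 3 + 1 \frac{1}{V} = 3 + \frac{1}{V}$)
$A{\left(J \right)} = 3 + 2 J^{2}$ ($A{\left(J \right)} = \left(J^{2} + J^{2}\right) + 3 = 2 J^{2} + 3 = 3 + 2 J^{2}$)
$h = \frac{115}{3}$ ($h = \left(3 + \frac{1}{3}\right) + \left(3 + 2 \left(-4\right)^{2}\right) = \left(3 + \frac{1}{3}\right) + \left(3 + 2 \cdot 16\right) = \frac{10}{3} + \left(3 + 32\right) = \frac{10}{3} + 35 = \frac{115}{3} \approx 38.333$)
$7 + S{\left(2,8 \right)} h = 7 + 6 \cdot 2 \cdot 8 \cdot \frac{115}{3} = 7 + 96 \cdot \frac{115}{3} = 7 + 3680 = 3687$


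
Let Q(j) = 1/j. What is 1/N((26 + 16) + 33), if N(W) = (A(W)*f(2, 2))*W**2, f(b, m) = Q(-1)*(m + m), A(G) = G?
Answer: -1/1687500 ≈ -5.9259e-7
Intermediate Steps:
f(b, m) = -2*m (f(b, m) = (m + m)/(-1) = -2*m)
N(W) = -4*W**3 (N(W) = (W*(-2*2))*W**2 = (W*(-4))*W**2 = (-4*W)*W**2 = -4*W**3)
1/N((26 + 16) + 33) = 1/(-4*((26 + 16) + 33)**3) = 1/(-4*(42 + 33)**3) = 1/(-4*75**3) = 1/(-4*421875) = 1/(-1687500) = -1/1687500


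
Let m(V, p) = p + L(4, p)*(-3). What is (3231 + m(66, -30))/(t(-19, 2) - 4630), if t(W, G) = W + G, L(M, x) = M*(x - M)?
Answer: -1203/1549 ≈ -0.77663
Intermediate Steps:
t(W, G) = G + W
m(V, p) = 48 - 11*p (m(V, p) = p + (4*(p - 1*4))*(-3) = p + (4*(p - 4))*(-3) = p + (4*(-4 + p))*(-3) = p + (-16 + 4*p)*(-3) = p + (48 - 12*p) = 48 - 11*p)
(3231 + m(66, -30))/(t(-19, 2) - 4630) = (3231 + (48 - 11*(-30)))/((2 - 19) - 4630) = (3231 + (48 + 330))/(-17 - 4630) = (3231 + 378)/(-4647) = 3609*(-1/4647) = -1203/1549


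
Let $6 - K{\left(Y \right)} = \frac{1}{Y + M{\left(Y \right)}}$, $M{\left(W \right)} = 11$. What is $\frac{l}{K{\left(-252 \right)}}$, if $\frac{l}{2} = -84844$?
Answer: $- \frac{40894808}{1447} \approx -28262.0$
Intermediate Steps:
$l = -169688$ ($l = 2 \left(-84844\right) = -169688$)
$K{\left(Y \right)} = 6 - \frac{1}{11 + Y}$ ($K{\left(Y \right)} = 6 - \frac{1}{Y + 11} = 6 - \frac{1}{11 + Y}$)
$\frac{l}{K{\left(-252 \right)}} = - \frac{169688}{\frac{1}{11 - 252} \left(65 + 6 \left(-252\right)\right)} = - \frac{169688}{\frac{1}{-241} \left(65 - 1512\right)} = - \frac{169688}{\left(- \frac{1}{241}\right) \left(-1447\right)} = - \frac{169688}{\frac{1447}{241}} = \left(-169688\right) \frac{241}{1447} = - \frac{40894808}{1447}$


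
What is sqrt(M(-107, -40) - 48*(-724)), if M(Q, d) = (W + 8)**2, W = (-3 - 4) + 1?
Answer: 2*sqrt(8689) ≈ 186.43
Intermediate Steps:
W = -6 (W = -7 + 1 = -6)
M(Q, d) = 4 (M(Q, d) = (-6 + 8)**2 = 2**2 = 4)
sqrt(M(-107, -40) - 48*(-724)) = sqrt(4 - 48*(-724)) = sqrt(4 + 34752) = sqrt(34756) = 2*sqrt(8689)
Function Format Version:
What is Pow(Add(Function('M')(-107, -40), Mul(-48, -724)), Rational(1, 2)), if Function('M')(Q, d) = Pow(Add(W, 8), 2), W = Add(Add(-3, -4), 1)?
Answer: Mul(2, Pow(8689, Rational(1, 2))) ≈ 186.43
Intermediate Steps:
W = -6 (W = Add(-7, 1) = -6)
Function('M')(Q, d) = 4 (Function('M')(Q, d) = Pow(Add(-6, 8), 2) = Pow(2, 2) = 4)
Pow(Add(Function('M')(-107, -40), Mul(-48, -724)), Rational(1, 2)) = Pow(Add(4, Mul(-48, -724)), Rational(1, 2)) = Pow(Add(4, 34752), Rational(1, 2)) = Pow(34756, Rational(1, 2)) = Mul(2, Pow(8689, Rational(1, 2)))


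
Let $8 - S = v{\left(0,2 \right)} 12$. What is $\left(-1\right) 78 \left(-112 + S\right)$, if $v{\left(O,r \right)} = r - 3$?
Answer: $7176$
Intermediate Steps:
$v{\left(O,r \right)} = -3 + r$
$S = 20$ ($S = 8 - \left(-3 + 2\right) 12 = 8 - \left(-1\right) 12 = 8 - -12 = 8 + 12 = 20$)
$\left(-1\right) 78 \left(-112 + S\right) = \left(-1\right) 78 \left(-112 + 20\right) = \left(-78\right) \left(-92\right) = 7176$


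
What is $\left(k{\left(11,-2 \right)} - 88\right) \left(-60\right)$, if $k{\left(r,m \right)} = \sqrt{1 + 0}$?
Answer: $5220$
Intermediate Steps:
$k{\left(r,m \right)} = 1$ ($k{\left(r,m \right)} = \sqrt{1} = 1$)
$\left(k{\left(11,-2 \right)} - 88\right) \left(-60\right) = \left(1 - 88\right) \left(-60\right) = \left(-87\right) \left(-60\right) = 5220$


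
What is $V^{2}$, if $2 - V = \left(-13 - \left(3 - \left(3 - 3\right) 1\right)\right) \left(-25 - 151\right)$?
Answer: $7918596$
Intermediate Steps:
$V = -2814$ ($V = 2 - \left(-13 - \left(3 - \left(3 - 3\right) 1\right)\right) \left(-25 - 151\right) = 2 - \left(-13 + \left(0 \cdot 1 - 3\right)\right) \left(-176\right) = 2 - \left(-13 + \left(0 - 3\right)\right) \left(-176\right) = 2 - \left(-13 - 3\right) \left(-176\right) = 2 - \left(-16\right) \left(-176\right) = 2 - 2816 = -2814$)
$V^{2} = \left(-2814\right)^{2} = 7918596$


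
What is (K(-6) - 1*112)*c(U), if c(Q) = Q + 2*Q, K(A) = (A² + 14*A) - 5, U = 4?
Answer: -1980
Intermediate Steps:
K(A) = -5 + A² + 14*A
c(Q) = 3*Q
(K(-6) - 1*112)*c(U) = ((-5 + (-6)² + 14*(-6)) - 1*112)*(3*4) = ((-5 + 36 - 84) - 112)*12 = (-53 - 112)*12 = -165*12 = -1980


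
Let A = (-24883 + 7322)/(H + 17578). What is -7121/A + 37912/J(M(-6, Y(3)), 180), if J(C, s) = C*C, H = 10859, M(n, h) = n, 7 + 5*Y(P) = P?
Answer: 1988942051/158049 ≈ 12584.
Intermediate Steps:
Y(P) = -7/5 + P/5
J(C, s) = C²
A = -17561/28437 (A = (-24883 + 7322)/(10859 + 17578) = -17561/28437 ≈ -0.61754)
-7121/A + 37912/J(M(-6, Y(3)), 180) = -7121/(-17561/28437) + 37912/((-6)²) = -7121*(-28437/17561) + 37912/36 = 202499877/17561 + 37912*(1/36) = 202499877/17561 + 9478/9 = 1988942051/158049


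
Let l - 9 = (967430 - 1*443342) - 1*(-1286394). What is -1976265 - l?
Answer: -3786756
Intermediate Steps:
l = 1810491 (l = 9 + ((967430 - 1*443342) - 1*(-1286394)) = 9 + ((967430 - 443342) + 1286394) = 9 + (524088 + 1286394) = 9 + 1810482 = 1810491)
-1976265 - l = -1976265 - 1*1810491 = -1976265 - 1810491 = -3786756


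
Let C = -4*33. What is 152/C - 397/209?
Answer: -1913/627 ≈ -3.0510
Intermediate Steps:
C = -132
152/C - 397/209 = 152/(-132) - 397/209 = 152*(-1/132) - 397*1/209 = -38/33 - 397/209 = -1913/627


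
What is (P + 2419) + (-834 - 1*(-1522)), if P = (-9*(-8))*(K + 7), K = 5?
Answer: 3971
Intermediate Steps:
P = 864 (P = (-9*(-8))*(5 + 7) = 72*12 = 864)
(P + 2419) + (-834 - 1*(-1522)) = (864 + 2419) + (-834 - 1*(-1522)) = 3283 + (-834 + 1522) = 3283 + 688 = 3971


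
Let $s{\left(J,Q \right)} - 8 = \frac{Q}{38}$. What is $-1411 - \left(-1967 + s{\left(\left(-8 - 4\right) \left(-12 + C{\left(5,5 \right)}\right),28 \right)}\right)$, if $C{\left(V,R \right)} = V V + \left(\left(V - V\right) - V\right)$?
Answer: $\frac{10398}{19} \approx 547.26$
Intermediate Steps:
$C{\left(V,R \right)} = V^{2} - V$ ($C{\left(V,R \right)} = V^{2} + \left(0 - V\right) = V^{2} - V$)
$s{\left(J,Q \right)} = 8 + \frac{Q}{38}$
$-1411 - \left(-1967 + s{\left(\left(-8 - 4\right) \left(-12 + C{\left(5,5 \right)}\right),28 \right)}\right) = -1411 - \left(-1967 + \left(8 + \frac{1}{38} \cdot 28\right)\right) = -1411 - \left(-1967 + \left(8 + \frac{14}{19}\right)\right) = -1411 - \left(-1967 + \frac{166}{19}\right) = -1411 - - \frac{37207}{19} = -1411 + \frac{37207}{19} = \frac{10398}{19}$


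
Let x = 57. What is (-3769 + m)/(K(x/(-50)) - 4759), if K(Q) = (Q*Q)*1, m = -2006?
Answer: 14437500/11894251 ≈ 1.2138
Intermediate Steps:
K(Q) = Q² (K(Q) = Q²*1 = Q²)
(-3769 + m)/(K(x/(-50)) - 4759) = (-3769 - 2006)/((57/(-50))² - 4759) = -5775/((57*(-1/50))² - 4759) = -5775/((-57/50)² - 4759) = -5775/(3249/2500 - 4759) = -5775/(-11894251/2500) = -5775*(-2500/11894251) = 14437500/11894251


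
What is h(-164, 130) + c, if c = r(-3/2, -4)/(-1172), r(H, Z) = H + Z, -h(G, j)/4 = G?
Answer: 1537675/2344 ≈ 656.00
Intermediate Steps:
h(G, j) = -4*G
c = 11/2344 (c = (-3/2 - 4)/(-1172) = -(-3*½ - 4)/1172 = -(-3/2 - 4)/1172 = -1/1172*(-11/2) = 11/2344 ≈ 0.0046928)
h(-164, 130) + c = -4*(-164) + 11/2344 = 656 + 11/2344 = 1537675/2344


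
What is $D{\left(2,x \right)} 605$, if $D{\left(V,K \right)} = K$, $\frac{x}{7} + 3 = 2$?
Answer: $-4235$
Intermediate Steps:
$x = -7$ ($x = -21 + 7 \cdot 2 = -21 + 14 = -7$)
$D{\left(2,x \right)} 605 = \left(-7\right) 605 = -4235$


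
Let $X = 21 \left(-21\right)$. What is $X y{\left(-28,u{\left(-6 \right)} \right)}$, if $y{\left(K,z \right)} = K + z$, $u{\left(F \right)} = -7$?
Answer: $15435$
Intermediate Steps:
$X = -441$
$X y{\left(-28,u{\left(-6 \right)} \right)} = - 441 \left(-28 - 7\right) = \left(-441\right) \left(-35\right) = 15435$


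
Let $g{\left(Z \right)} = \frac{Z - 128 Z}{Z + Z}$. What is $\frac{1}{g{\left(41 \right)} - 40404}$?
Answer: $- \frac{2}{80935} \approx -2.4711 \cdot 10^{-5}$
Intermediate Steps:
$g{\left(Z \right)} = - \frac{127}{2}$ ($g{\left(Z \right)} = \frac{\left(-127\right) Z}{2 Z} = - 127 Z \frac{1}{2 Z} = - \frac{127}{2}$)
$\frac{1}{g{\left(41 \right)} - 40404} = \frac{1}{- \frac{127}{2} - 40404} = \frac{1}{- \frac{80935}{2}} = - \frac{2}{80935}$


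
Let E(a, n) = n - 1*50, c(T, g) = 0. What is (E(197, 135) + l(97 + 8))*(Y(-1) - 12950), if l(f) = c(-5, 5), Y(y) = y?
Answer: -1100835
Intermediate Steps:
E(a, n) = -50 + n (E(a, n) = n - 50 = -50 + n)
l(f) = 0
(E(197, 135) + l(97 + 8))*(Y(-1) - 12950) = ((-50 + 135) + 0)*(-1 - 12950) = (85 + 0)*(-12951) = 85*(-12951) = -1100835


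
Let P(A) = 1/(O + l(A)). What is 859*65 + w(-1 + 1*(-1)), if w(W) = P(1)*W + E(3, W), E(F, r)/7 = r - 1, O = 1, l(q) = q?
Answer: 55813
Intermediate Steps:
E(F, r) = -7 + 7*r (E(F, r) = 7*(r - 1) = 7*(-1 + r) = -7 + 7*r)
P(A) = 1/(1 + A)
w(W) = -7 + 15*W/2 (w(W) = W/(1 + 1) + (-7 + 7*W) = W/2 + (-7 + 7*W) = -7 + 15*W/2)
859*65 + w(-1 + 1*(-1)) = 859*65 + (-7 + 15*(-1 + 1*(-1))/2) = 55835 + (-7 + 15*(-1 - 1)/2) = 55835 + (-7 + (15/2)*(-2)) = 55835 + (-7 - 15) = 55835 - 22 = 55813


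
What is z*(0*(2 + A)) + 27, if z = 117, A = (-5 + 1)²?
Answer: 27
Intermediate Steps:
A = 16 (A = (-4)² = 16)
z*(0*(2 + A)) + 27 = 117*(0*(2 + 16)) + 27 = 117*(0*18) + 27 = 117*0 + 27 = 0 + 27 = 27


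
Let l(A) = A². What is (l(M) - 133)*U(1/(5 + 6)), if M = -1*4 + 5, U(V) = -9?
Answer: 1188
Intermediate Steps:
M = 1 (M = -4 + 5 = 1)
(l(M) - 133)*U(1/(5 + 6)) = (1² - 133)*(-9) = (1 - 133)*(-9) = -132*(-9) = 1188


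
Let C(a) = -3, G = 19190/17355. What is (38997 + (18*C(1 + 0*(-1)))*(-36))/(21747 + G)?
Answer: 142106211/75487675 ≈ 1.8825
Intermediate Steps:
G = 3838/3471 (G = 19190*(1/17355) = 3838/3471 ≈ 1.1057)
(38997 + (18*C(1 + 0*(-1)))*(-36))/(21747 + G) = (38997 + (18*(-3))*(-36))/(21747 + 3838/3471) = (38997 - 54*(-36))/(75487675/3471) = (38997 + 1944)*(3471/75487675) = 40941*(3471/75487675) = 142106211/75487675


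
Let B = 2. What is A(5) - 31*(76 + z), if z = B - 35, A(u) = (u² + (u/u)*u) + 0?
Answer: -1303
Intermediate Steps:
A(u) = u + u² (A(u) = (u² + 1*u) + 0 = (u² + u) + 0 = (u + u²) + 0 = u + u²)
z = -33 (z = 2 - 35 = -33)
A(5) - 31*(76 + z) = 5*(1 + 5) - 31*(76 - 33) = 5*6 - 31*43 = 30 - 1333 = -1303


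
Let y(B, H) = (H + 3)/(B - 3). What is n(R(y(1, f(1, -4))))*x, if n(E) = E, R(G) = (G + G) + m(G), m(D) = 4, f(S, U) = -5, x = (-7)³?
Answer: -2058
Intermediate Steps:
x = -343
y(B, H) = (3 + H)/(-3 + B)
R(G) = 4 + 2*G (R(G) = (G + G) + 4 = 2*G + 4 = 4 + 2*G)
n(R(y(1, f(1, -4))))*x = (4 + 2*((3 - 5)/(-3 + 1)))*(-343) = (4 + 2*(-2/(-2)))*(-343) = (4 + 2*(-½*(-2)))*(-343) = (4 + 2*1)*(-343) = (4 + 2)*(-343) = 6*(-343) = -2058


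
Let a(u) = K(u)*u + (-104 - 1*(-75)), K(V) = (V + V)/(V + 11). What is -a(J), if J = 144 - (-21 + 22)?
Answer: -1656/7 ≈ -236.57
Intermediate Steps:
K(V) = 2*V/(11 + V) (K(V) = (2*V)/(11 + V) = 2*V/(11 + V))
J = 143 (J = 144 - 1*1 = 144 - 1 = 143)
a(u) = -29 + 2*u**2/(11 + u) (a(u) = (2*u/(11 + u))*u + (-104 - 1*(-75)) = 2*u**2/(11 + u) + (-104 + 75) = 2*u**2/(11 + u) - 29 = -29 + 2*u**2/(11 + u))
-a(J) = -(-319 - 29*143 + 2*143**2)/(11 + 143) = -(-319 - 4147 + 2*20449)/154 = -(-319 - 4147 + 40898)/154 = -36432/154 = -1*1656/7 = -1656/7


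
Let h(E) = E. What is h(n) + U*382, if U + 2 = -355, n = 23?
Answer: -136351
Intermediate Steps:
U = -357 (U = -2 - 355 = -357)
h(n) + U*382 = 23 - 357*382 = 23 - 136374 = -136351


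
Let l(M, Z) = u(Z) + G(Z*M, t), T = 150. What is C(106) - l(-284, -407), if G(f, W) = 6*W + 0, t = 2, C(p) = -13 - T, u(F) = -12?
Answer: -163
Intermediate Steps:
C(p) = -163 (C(p) = -13 - 1*150 = -13 - 150 = -163)
G(f, W) = 6*W
l(M, Z) = 0 (l(M, Z) = -12 + 6*2 = -12 + 12 = 0)
C(106) - l(-284, -407) = -163 - 1*0 = -163 + 0 = -163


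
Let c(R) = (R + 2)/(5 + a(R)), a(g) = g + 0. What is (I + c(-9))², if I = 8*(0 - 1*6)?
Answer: 34225/16 ≈ 2139.1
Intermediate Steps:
a(g) = g
c(R) = (2 + R)/(5 + R) (c(R) = (R + 2)/(5 + R) = (2 + R)/(5 + R))
I = -48 (I = 8*(0 - 6) = 8*(-6) = -48)
(I + c(-9))² = (-48 + (2 - 9)/(5 - 9))² = (-48 - 7/(-4))² = (-48 - ¼*(-7))² = (-48 + 7/4)² = (-185/4)² = 34225/16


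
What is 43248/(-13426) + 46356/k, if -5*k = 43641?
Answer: -833210708/97654011 ≈ -8.5323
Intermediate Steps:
k = -43641/5 (k = -1/5*43641 = -43641/5 ≈ -8728.2)
43248/(-13426) + 46356/k = 43248/(-13426) + 46356/(-43641/5) = 43248*(-1/13426) + 46356*(-5/43641) = -21624/6713 - 77260/14547 = -833210708/97654011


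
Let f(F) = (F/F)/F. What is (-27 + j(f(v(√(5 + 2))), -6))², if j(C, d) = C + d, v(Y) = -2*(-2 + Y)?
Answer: 40007/36 + 100*√7/9 ≈ 1140.7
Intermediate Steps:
v(Y) = 4 - 2*Y
f(F) = 1/F
(-27 + j(f(v(√(5 + 2))), -6))² = (-27 + (1/(4 - 2*√(5 + 2)) - 6))² = (-27 + (1/(4 - 2*√7) - 6))² = (-27 + (-6 + 1/(4 - 2*√7)))² = (-33 + 1/(4 - 2*√7))²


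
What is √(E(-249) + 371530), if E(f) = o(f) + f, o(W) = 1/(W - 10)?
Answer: 3*√2767322278/259 ≈ 609.33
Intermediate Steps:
o(W) = 1/(-10 + W)
E(f) = f + 1/(-10 + f) (E(f) = 1/(-10 + f) + f = f + 1/(-10 + f))
√(E(-249) + 371530) = √((1 - 249*(-10 - 249))/(-10 - 249) + 371530) = √((1 - 249*(-259))/(-259) + 371530) = √(-(1 + 64491)/259 + 371530) = √(-1/259*64492 + 371530) = √(-64492/259 + 371530) = √(96161778/259) = 3*√2767322278/259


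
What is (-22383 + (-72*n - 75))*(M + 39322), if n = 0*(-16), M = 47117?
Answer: -1941247062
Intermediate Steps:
n = 0
(-22383 + (-72*n - 75))*(M + 39322) = (-22383 + (-72*0 - 75))*(47117 + 39322) = (-22383 + (0 - 75))*86439 = (-22383 - 75)*86439 = -22458*86439 = -1941247062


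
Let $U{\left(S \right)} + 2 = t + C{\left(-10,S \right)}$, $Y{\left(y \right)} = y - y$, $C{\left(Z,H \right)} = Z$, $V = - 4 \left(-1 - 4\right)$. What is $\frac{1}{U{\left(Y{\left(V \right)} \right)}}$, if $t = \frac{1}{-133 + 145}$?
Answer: $- \frac{12}{143} \approx -0.083916$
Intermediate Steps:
$V = 20$ ($V = \left(-4\right) \left(-5\right) = 20$)
$t = \frac{1}{12} \approx 0.083333$
$Y{\left(y \right)} = 0$
$U{\left(S \right)} = - \frac{143}{12}$ ($U{\left(S \right)} = -2 + \left(\frac{1}{12} - 10\right) = -2 - \frac{119}{12} = - \frac{143}{12}$)
$\frac{1}{U{\left(Y{\left(V \right)} \right)}} = \frac{1}{- \frac{143}{12}} = - \frac{12}{143}$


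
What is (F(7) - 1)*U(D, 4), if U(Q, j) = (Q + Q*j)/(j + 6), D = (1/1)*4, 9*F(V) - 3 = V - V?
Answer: -4/3 ≈ -1.3333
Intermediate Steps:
F(V) = ⅓ (F(V) = ⅓ + (V - V)/9 = ⅓ + (⅑)*0 = ⅓ + 0 = ⅓)
D = 4 (D = (1*1)*4 = 1*4 = 4)
U(Q, j) = (Q + Q*j)/(6 + j)
(F(7) - 1)*U(D, 4) = (⅓ - 1)*(4*(1 + 4)/(6 + 4)) = -8*5/(3*10) = -⅔*2 = -4/3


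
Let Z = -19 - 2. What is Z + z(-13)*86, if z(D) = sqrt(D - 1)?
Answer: -21 + 86*I*sqrt(14) ≈ -21.0 + 321.78*I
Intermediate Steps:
z(D) = sqrt(-1 + D)
Z = -21
Z + z(-13)*86 = -21 + sqrt(-1 - 13)*86 = -21 + sqrt(-14)*86 = -21 + (I*sqrt(14))*86 = -21 + 86*I*sqrt(14)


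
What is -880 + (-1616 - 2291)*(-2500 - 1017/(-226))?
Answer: 19498077/2 ≈ 9.7490e+6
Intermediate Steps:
-880 + (-1616 - 2291)*(-2500 - 1017/(-226)) = -880 - 3907*(-2500 - 1017*(-1/226)) = -880 - 3907*(-2500 + 9/2) = -880 - 3907*(-4991/2) = -880 + 19499837/2 = 19498077/2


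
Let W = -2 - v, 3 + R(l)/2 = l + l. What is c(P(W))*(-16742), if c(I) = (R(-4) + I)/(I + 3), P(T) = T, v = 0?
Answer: 401808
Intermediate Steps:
R(l) = -6 + 4*l (R(l) = -6 + 2*(l + l) = -6 + 2*(2*l) = -6 + 4*l)
W = -2 (W = -2 - 1*0 = -2 + 0 = -2)
c(I) = (-22 + I)/(3 + I) (c(I) = ((-6 + 4*(-4)) + I)/(I + 3) = ((-6 - 16) + I)/(3 + I) = (-22 + I)/(3 + I))
c(P(W))*(-16742) = ((-22 - 2)/(3 - 2))*(-16742) = (-24/1)*(-16742) = (1*(-24))*(-16742) = -24*(-16742) = 401808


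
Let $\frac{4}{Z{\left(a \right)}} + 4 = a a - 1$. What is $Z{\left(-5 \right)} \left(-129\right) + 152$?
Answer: $\frac{631}{5} \approx 126.2$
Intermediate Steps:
$Z{\left(a \right)} = \frac{4}{-5 + a^{2}}$ ($Z{\left(a \right)} = \frac{4}{-4 + \left(a a - 1\right)} = \frac{4}{-4 + \left(a^{2} - 1\right)} = \frac{4}{-4 + \left(-1 + a^{2}\right)} = \frac{4}{-5 + a^{2}}$)
$Z{\left(-5 \right)} \left(-129\right) + 152 = \frac{4}{-5 + \left(-5\right)^{2}} \left(-129\right) + 152 = \frac{4}{-5 + 25} \left(-129\right) + 152 = \frac{4}{20} \left(-129\right) + 152 = 4 \cdot \frac{1}{20} \left(-129\right) + 152 = \frac{1}{5} \left(-129\right) + 152 = - \frac{129}{5} + 152 = \frac{631}{5}$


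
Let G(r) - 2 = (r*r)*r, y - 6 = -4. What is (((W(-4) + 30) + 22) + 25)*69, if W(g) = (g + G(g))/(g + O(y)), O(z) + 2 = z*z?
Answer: 7590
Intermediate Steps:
y = 2 (y = 6 - 4 = 2)
G(r) = 2 + r³ (G(r) = 2 + (r*r)*r = 2 + r²*r = 2 + r³)
O(z) = -2 + z² (O(z) = -2 + z*z = -2 + z²)
W(g) = (2 + g + g³)/(2 + g) (W(g) = (g + (2 + g³))/(g + (-2 + 2²)) = (2 + g + g³)/(g + (-2 + 4)) = (2 + g + g³)/(g + 2) = (2 + g + g³)/(2 + g))
(((W(-4) + 30) + 22) + 25)*69 = ((((2 - 4 + (-4)³)/(2 - 4) + 30) + 22) + 25)*69 = ((((2 - 4 - 64)/(-2) + 30) + 22) + 25)*69 = (((-½*(-66) + 30) + 22) + 25)*69 = (((33 + 30) + 22) + 25)*69 = ((63 + 22) + 25)*69 = (85 + 25)*69 = 110*69 = 7590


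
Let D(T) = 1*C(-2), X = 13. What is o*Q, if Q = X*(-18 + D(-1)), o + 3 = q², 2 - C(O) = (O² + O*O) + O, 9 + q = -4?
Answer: -47476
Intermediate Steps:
q = -13 (q = -9 - 4 = -13)
C(O) = 2 - O - 2*O² (C(O) = 2 - ((O² + O*O) + O) = 2 - ((O² + O²) + O) = 2 - (2*O² + O) = 2 - (O + 2*O²) = 2 + (-O - 2*O²) = 2 - O - 2*O²)
D(T) = -4 (D(T) = 1*(2 - 1*(-2) - 2*(-2)²) = 1*(2 + 2 - 2*4) = 1*(2 + 2 - 8) = 1*(-4) = -4)
o = 166 (o = -3 + (-13)² = -3 + 169 = 166)
Q = -286 (Q = 13*(-18 - 4) = 13*(-22) = -286)
o*Q = 166*(-286) = -47476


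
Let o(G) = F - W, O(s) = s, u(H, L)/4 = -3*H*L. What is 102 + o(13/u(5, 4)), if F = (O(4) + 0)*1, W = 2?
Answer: 104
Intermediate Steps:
u(H, L) = -12*H*L (u(H, L) = 4*(-3*H*L) = -12*H*L)
F = 4 (F = (4 + 0)*1 = 4*1 = 4)
o(G) = 2 (o(G) = 4 - 1*2 = 4 - 2 = 2)
102 + o(13/u(5, 4)) = 102 + 2 = 104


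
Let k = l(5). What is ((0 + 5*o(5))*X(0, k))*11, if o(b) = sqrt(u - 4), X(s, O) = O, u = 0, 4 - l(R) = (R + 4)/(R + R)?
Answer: 341*I ≈ 341.0*I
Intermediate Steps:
l(R) = 4 - (4 + R)/(2*R) (l(R) = 4 - (R + 4)/(R + R) = 4 - (4 + R)/(2*R))
k = 31/10 (k = 7/2 - 2/5 = 31/10 ≈ 3.1000)
o(b) = 2*I (o(b) = sqrt(0 - 4) = sqrt(-4) = 2*I)
((0 + 5*o(5))*X(0, k))*11 = ((0 + 5*(2*I))*(31/10))*11 = ((0 + 10*I)*(31/10))*11 = ((10*I)*(31/10))*11 = (31*I)*11 = 341*I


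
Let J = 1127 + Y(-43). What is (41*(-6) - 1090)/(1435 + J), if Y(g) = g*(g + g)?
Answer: -334/1565 ≈ -0.21342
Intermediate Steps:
Y(g) = 2*g**2 (Y(g) = g*(2*g) = 2*g**2)
J = 4825 (J = 1127 + 2*(-43)**2 = 1127 + 2*1849 = 1127 + 3698 = 4825)
(41*(-6) - 1090)/(1435 + J) = (41*(-6) - 1090)/(1435 + 4825) = (-246 - 1090)/6260 = -1336*1/6260 = -334/1565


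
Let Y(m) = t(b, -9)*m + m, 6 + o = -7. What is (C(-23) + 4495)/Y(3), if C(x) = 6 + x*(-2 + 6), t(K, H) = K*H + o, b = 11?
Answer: -4409/333 ≈ -13.240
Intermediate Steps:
o = -13 (o = -6 - 7 = -13)
t(K, H) = -13 + H*K (t(K, H) = K*H - 13 = H*K - 13 = -13 + H*K)
C(x) = 6 + 4*x (C(x) = 6 + x*4 = 6 + 4*x)
Y(m) = -111*m (Y(m) = (-13 - 9*11)*m + m = (-13 - 99)*m + m = -112*m + m = -111*m)
(C(-23) + 4495)/Y(3) = ((6 + 4*(-23)) + 4495)/((-111*3)) = ((6 - 92) + 4495)/(-333) = (-86 + 4495)*(-1/333) = 4409*(-1/333) = -4409/333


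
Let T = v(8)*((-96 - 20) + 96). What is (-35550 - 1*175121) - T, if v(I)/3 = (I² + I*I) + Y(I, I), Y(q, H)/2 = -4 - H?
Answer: -204431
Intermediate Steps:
Y(q, H) = -8 - 2*H (Y(q, H) = 2*(-4 - H) = -8 - 2*H)
v(I) = -24 - 6*I + 6*I² (v(I) = 3*((I² + I*I) + (-8 - 2*I)) = 3*((I² + I²) + (-8 - 2*I)) = 3*(2*I² + (-8 - 2*I)) = 3*(-8 - 2*I + 2*I²) = -24 - 6*I + 6*I²)
T = -6240 (T = (-24 - 6*8 + 6*8²)*((-96 - 20) + 96) = (-24 - 48 + 6*64)*(-116 + 96) = (-24 - 48 + 384)*(-20) = 312*(-20) = -6240)
(-35550 - 1*175121) - T = (-35550 - 1*175121) - 1*(-6240) = (-35550 - 175121) + 6240 = -210671 + 6240 = -204431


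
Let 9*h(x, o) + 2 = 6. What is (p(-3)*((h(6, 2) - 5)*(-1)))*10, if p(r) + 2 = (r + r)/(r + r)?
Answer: -410/9 ≈ -45.556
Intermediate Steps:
h(x, o) = 4/9 (h(x, o) = -2/9 + (1/9)*6 = -2/9 + 2/3 = 4/9)
p(r) = -1 (p(r) = -2 + (r + r)/(r + r) = -2 + (2*r)/((2*r)) = -2 + (2*r)*(1/(2*r)) = -2 + 1 = -1)
(p(-3)*((h(6, 2) - 5)*(-1)))*10 = -(4/9 - 5)*(-1)*10 = -(-41)*(-1)/9*10 = -1*41/9*10 = -41/9*10 = -410/9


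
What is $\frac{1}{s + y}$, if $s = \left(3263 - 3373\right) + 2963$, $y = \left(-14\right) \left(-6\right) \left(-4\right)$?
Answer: $\frac{1}{2517} \approx 0.0003973$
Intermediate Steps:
$y = -336$ ($y = 84 \left(-4\right) = -336$)
$s = 2853$ ($s = -110 + 2963 = 2853$)
$\frac{1}{s + y} = \frac{1}{2853 - 336} = \frac{1}{2517}$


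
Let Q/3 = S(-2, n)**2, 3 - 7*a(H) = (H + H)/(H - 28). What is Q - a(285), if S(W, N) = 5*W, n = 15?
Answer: 539499/1799 ≈ 299.89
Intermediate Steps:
a(H) = 3/7 - 2*H/(7*(-28 + H)) (a(H) = 3/7 - (H + H)/(7*(H - 28)) = 3/7 - 2*H/(7*(-28 + H)))
Q = 300 (Q = 3*(5*(-2))**2 = 3*(-10)**2 = 3*100 = 300)
Q - a(285) = 300 - (-84 + 285)/(7*(-28 + 285)) = 300 - 201/(7*257) = 300 - 1*201/1799 = 300 - 201/1799 = 539499/1799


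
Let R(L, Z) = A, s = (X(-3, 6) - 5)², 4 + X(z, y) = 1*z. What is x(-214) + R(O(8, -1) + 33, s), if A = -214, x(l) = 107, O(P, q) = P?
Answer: -107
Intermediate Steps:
X(z, y) = -4 + z (X(z, y) = -4 + 1*z = -4 + z)
s = 144 (s = ((-4 - 3) - 5)² = (-7 - 5)² = (-12)² = 144)
R(L, Z) = -214
x(-214) + R(O(8, -1) + 33, s) = 107 - 214 = -107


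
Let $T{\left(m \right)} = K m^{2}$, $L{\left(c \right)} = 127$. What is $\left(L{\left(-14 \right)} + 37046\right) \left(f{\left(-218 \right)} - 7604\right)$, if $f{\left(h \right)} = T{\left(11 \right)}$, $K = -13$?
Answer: $-341136621$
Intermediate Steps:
$T{\left(m \right)} = - 13 m^{2}$
$f{\left(h \right)} = -1573$ ($f{\left(h \right)} = - 13 \cdot 11^{2} = \left(-13\right) 121 = -1573$)
$\left(L{\left(-14 \right)} + 37046\right) \left(f{\left(-218 \right)} - 7604\right) = \left(127 + 37046\right) \left(-1573 - 7604\right) = 37173 \left(-9177\right) = -341136621$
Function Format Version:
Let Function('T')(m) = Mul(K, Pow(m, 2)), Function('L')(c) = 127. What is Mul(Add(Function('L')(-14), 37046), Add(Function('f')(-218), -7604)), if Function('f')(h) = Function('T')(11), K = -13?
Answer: -341136621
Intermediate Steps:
Function('T')(m) = Mul(-13, Pow(m, 2))
Function('f')(h) = -1573 (Function('f')(h) = Mul(-13, Pow(11, 2)) = Mul(-13, 121) = -1573)
Mul(Add(Function('L')(-14), 37046), Add(Function('f')(-218), -7604)) = Mul(Add(127, 37046), Add(-1573, -7604)) = Mul(37173, -9177) = -341136621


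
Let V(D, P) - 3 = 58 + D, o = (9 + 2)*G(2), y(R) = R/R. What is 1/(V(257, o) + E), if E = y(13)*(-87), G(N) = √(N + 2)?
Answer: 1/231 ≈ 0.0043290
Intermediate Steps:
y(R) = 1
G(N) = √(2 + N)
o = 22 (o = (9 + 2)*√(2 + 2) = 11*√4 = 11*2 = 22)
E = -87 (E = 1*(-87) = -87)
V(D, P) = 61 + D (V(D, P) = 3 + (58 + D) = 61 + D)
1/(V(257, o) + E) = 1/((61 + 257) - 87) = 1/(318 - 87) = 1/231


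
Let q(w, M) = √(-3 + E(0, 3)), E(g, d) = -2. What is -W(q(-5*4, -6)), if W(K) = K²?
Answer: 5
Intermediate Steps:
q(w, M) = I*√5 (q(w, M) = √(-3 - 2) = √(-5) = I*√5)
-W(q(-5*4, -6)) = -(I*√5)² = -1*(-5) = 5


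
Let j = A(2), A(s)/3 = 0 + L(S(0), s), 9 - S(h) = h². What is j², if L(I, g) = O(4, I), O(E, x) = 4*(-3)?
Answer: 1296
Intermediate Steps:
O(E, x) = -12
S(h) = 9 - h²
L(I, g) = -12
A(s) = -36 (A(s) = 3*(0 - 12) = 3*(-12) = -36)
j = -36
j² = (-36)² = 1296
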